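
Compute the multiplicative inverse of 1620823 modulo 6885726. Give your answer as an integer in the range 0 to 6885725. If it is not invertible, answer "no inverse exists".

Run Euclid on (6885726, 1620823):
6885726 = 4·1620823 + 402434
1620823 = 4·402434 + 11087
402434 = 36·11087 + 3302
11087 = 3·3302 + 1181
3302 = 2·1181 + 940
1181 = 1·940 + 241
940 = 3·241 + 217
241 = 1·217 + 24
217 = 9·24 + 1
24 = 24·1 + 0
Since gcd(1620823, 6885726) = 1, back-substitute to write 1 as a combination:
1 = 217 − 9·24
1 = −9·241 + 10·217
1 = 10·940 − 39·241
1 = −39·1181 + 49·940
1 = 49·3302 − 137·1181
1 = −137·11087 + 460·3302
1 = 460·402434 − 16697·11087
1 = −16697·1620823 + 67248·402434
1 = 67248·6885726 − 285689·1620823
Thus 1620823·(-285689) ≡ 1 (mod 6885726); reducing, -285689 mod 6885726 = 6600037.

6600037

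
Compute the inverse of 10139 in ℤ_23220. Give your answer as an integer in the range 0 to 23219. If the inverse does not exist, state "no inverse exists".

gcd(23220, 10139) by repeated division:
23220 = 2×10139 + 2942
10139 = 3×2942 + 1313
2942 = 2×1313 + 316
1313 = 4×316 + 49
316 = 6×49 + 22
49 = 2×22 + 5
22 = 4×5 + 2
5 = 2×2 + 1
2 = 2×1 + 0
gcd = 1, so the inverse exists. Back-substitute:
1 = 5 − 2·2
1 = −2·22 + 9·5
1 = 9·49 − 20·22
1 = −20·316 + 129·49
1 = 129·1313 − 536·316
1 = −536·2942 + 1201·1313
1 = 1201·10139 − 4139·2942
1 = −4139·23220 + 9479·10139
So 10139·9479 ≡ 1 (mod 23220).

9479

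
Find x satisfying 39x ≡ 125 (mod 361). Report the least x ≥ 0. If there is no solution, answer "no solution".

68

First find gcd(39, 361):
361 = 9×39 + 10
39 = 3×10 + 9
10 = 1×9 + 1
9 = 9×1 + 0
gcd = 1, so a unique solution mod 361 exists.
Back-substitute for the Bézout coefficients:
1 = 10 − 9
1 = −39 + 4·10
1 = 4·361 − 37·39
So 39·(-37) ≡ 1 (mod 361), giving 39⁻¹ ≡ 324.
x ≡ 39⁻¹·125 ≡ 324·125 ≡ 68 (mod 361).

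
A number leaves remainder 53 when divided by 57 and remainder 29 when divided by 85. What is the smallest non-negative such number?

794

Write x = 53 + 57·k. Then 57·k ≡ 29 − 53 ≡ 61 (mod 85).
Need 57⁻¹ mod 85. Extended Euclid on (85, 57):
85 = 1·57 + 28
57 = 2·28 + 1
28 = 28·1 + 0
Back-substitute:
1 = 57 − 2·28
1 = −2·85 + 3·57
57⁻¹ ≡ 3 (mod 85), so k ≡ 3·61 ≡ 13 (mod 85).
x = 53 + 57·13 = 794.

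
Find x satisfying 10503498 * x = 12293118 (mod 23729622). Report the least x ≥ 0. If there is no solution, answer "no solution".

3575167

First find gcd(10503498, 23729622):
23729622 = 2·10503498 + 2722626
10503498 = 3·2722626 + 2335620
2722626 = 1·2335620 + 387006
2335620 = 6·387006 + 13584
387006 = 28·13584 + 6654
13584 = 2·6654 + 276
6654 = 24·276 + 30
276 = 9·30 + 6
30 = 5·6 + 0
gcd = 6 and 6 | 12293118, so solutions exist. Divide through by 6: 1750583x ≡ 2048853 (mod 3954937).
Now find 1750583⁻¹ mod 3954937:
3954937 = 2*1750583 + 453771
1750583 = 3*453771 + 389270
453771 = 1*389270 + 64501
389270 = 6*64501 + 2264
64501 = 28*2264 + 1109
2264 = 2*1109 + 46
1109 = 24*46 + 5
46 = 9*5 + 1
5 = 5*1 + 0
Back-substitute:
1 = 46 − 9·5
1 = −9·1109 + 217·46
1 = 217·2264 − 443·1109
1 = −443·64501 + 12621·2264
1 = 12621·389270 − 76169·64501
1 = −76169·453771 + 88790·389270
1 = 88790·1750583 − 342539·453771
1 = −342539·3954937 + 773868·1750583
So 1750583⁻¹ ≡ 773868 (mod 3954937).
Then x ≡ 773868·2048853 ≡ 3575167 (mod 3954937); the smallest non-negative solution is x = 3575167.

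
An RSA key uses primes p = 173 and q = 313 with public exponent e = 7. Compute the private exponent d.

22999

φ(n) = (p−1)(q−1) = 172·312 = 53664.
Need d with 7·d ≡ 1 (mod 53664). Apply the extended Euclidean algorithm:
53664 = 7666·7 + 2
7 = 3·2 + 1
2 = 2·1 + 0
Back-substitute:
1 = 7 − 3·2
1 = −3·53664 + 22999·7
So 7·22999 ≡ 1 (mod 53664), hence d = 22999.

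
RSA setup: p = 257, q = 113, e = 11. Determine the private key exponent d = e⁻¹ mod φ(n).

φ(n) = (p−1)(q−1) = 256·112 = 28672.
Need d with 11·d ≡ 1 (mod 28672). Apply the extended Euclidean algorithm:
28672 = 2606*11 + 6
11 = 1*6 + 5
6 = 1*5 + 1
5 = 5*1 + 0
Back-substitute:
1 = 6 − 5
1 = −11 + 2·6
1 = 2·28672 − 5213·11
So 11·(-5213) ≡ 1 (mod 28672), hence d ≡ -5213 ≡ 23459 (mod 28672).

23459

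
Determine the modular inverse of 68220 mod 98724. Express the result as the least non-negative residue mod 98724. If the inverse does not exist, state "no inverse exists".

no inverse exists

Euclidean algorithm on 98724, 68220:
98724 = 1×68220 + 30504
68220 = 2×30504 + 7212
30504 = 4×7212 + 1656
7212 = 4×1656 + 588
1656 = 2×588 + 480
588 = 1×480 + 108
480 = 4×108 + 48
108 = 2×48 + 12
48 = 4×12 + 0
The gcd is 12, not 1, hence no inverse exists.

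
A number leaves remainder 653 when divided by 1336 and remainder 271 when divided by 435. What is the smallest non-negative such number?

Write x = 653 + 1336·k. Then 1336·k ≡ 271 − 653 ≡ 53 (mod 435).
Need 1336⁻¹ mod 435. Extended Euclid on (435, 31):
435 = 14*31 + 1
31 = 31*1 + 0
Back-substitute:
1 = 435 − 14·31
1336⁻¹ ≡ 421 (mod 435), so k ≡ 421·53 ≡ 128 (mod 435).
x = 653 + 1336·128 = 171661.

171661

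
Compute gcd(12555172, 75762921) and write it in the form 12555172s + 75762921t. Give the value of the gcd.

Repeated division:
75762921 = 6*12555172 + 431889
12555172 = 29*431889 + 30391
431889 = 14*30391 + 6415
30391 = 4*6415 + 4731
6415 = 1*4731 + 1684
4731 = 2*1684 + 1363
1684 = 1*1363 + 321
1363 = 4*321 + 79
321 = 4*79 + 5
79 = 15*5 + 4
5 = 1*4 + 1
4 = 4*1 + 0
gcd(12555172, 75762921) = 1.
Express as a combination:
1 = 5 − 4
1 = −79 + 16·5
1 = 16·321 − 65·79
1 = −65·1363 + 276·321
1 = 276·1684 − 341·1363
1 = −341·4731 + 958·1684
1 = 958·6415 − 1299·4731
1 = −1299·30391 + 6154·6415
1 = 6154·431889 − 87455·30391
1 = −87455·12555172 + 2542349·431889
1 = 2542349·75762921 − 15341549·12555172
So 1 = (2542349)·75762921 + (-15341549)·12555172.

1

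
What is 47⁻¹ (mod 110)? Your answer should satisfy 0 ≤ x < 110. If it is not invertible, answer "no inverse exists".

gcd(110, 47) by repeated division:
110 = 2*47 + 16
47 = 2*16 + 15
16 = 1*15 + 1
15 = 15*1 + 0
Since gcd(47, 110) = 1, back-substitute to write 1 as a combination:
1 = 16 − 15
1 = −47 + 3·16
1 = 3·110 − 7·47
Hence 47⁻¹ ≡ -7 ≡ 103 (mod 110).

103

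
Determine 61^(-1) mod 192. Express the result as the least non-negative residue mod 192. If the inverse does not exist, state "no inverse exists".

85

Extended Euclidean algorithm:
192 = 3×61 + 9
61 = 6×9 + 7
9 = 1×7 + 2
7 = 3×2 + 1
2 = 2×1 + 0
gcd = 1, so the inverse exists. Back-substitute:
1 = 7 − 3·2
1 = −3·9 + 4·7
1 = 4·61 − 27·9
1 = −27·192 + 85·61
So 61·85 ≡ 1 (mod 192).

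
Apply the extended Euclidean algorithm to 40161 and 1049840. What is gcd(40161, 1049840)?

Apply Euclid's algorithm to 1049840 and 40161:
1049840 = 26×40161 + 5654
40161 = 7×5654 + 583
5654 = 9×583 + 407
583 = 1×407 + 176
407 = 2×176 + 55
176 = 3×55 + 11
55 = 5×11 + 0
gcd(40161, 1049840) = 11.
Back-substituting:
11 = 176 − 3·55
11 = −3·407 + 7·176
11 = 7·583 − 10·407
11 = −10·5654 + 97·583
11 = 97·40161 − 689·5654
11 = −689·1049840 + 18011·40161
So 11 = (-689)·1049840 + (18011)·40161.

11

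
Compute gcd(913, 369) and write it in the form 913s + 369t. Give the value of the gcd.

1

Euclidean algorithm:
913 = 2×369 + 175
369 = 2×175 + 19
175 = 9×19 + 4
19 = 4×4 + 3
4 = 1×3 + 1
3 = 3×1 + 0
gcd(913, 369) = 1.
Working backward:
1 = 4 − 3
1 = −19 + 5·4
1 = 5·175 − 46·19
1 = −46·369 + 97·175
1 = 97·913 − 240·369
So 1 = (97)·913 + (-240)·369.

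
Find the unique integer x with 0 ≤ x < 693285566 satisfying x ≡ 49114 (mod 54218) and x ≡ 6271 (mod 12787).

30682284

Write x = 49114 + 54218·k. Then 54218·k ≡ 6271 − 49114 ≡ 8305 (mod 12787).
Need 54218⁻¹ mod 12787. Extended Euclid on (12787, 3070):
12787 = 4×3070 + 507
3070 = 6×507 + 28
507 = 18×28 + 3
28 = 9×3 + 1
3 = 3×1 + 0
Back-substitute:
1 = 28 − 9·3
1 = −9·507 + 163·28
1 = 163·3070 − 987·507
1 = −987·12787 + 4111·3070
54218⁻¹ ≡ 4111 (mod 12787), so k ≡ 4111·8305 ≡ 565 (mod 12787).
x = 49114 + 54218·565 = 30682284.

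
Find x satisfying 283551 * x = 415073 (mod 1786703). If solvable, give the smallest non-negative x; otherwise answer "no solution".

1137287

First find gcd(283551, 1786703):
1786703 = 6·283551 + 85397
283551 = 3·85397 + 27360
85397 = 3·27360 + 3317
27360 = 8·3317 + 824
3317 = 4·824 + 21
824 = 39·21 + 5
21 = 4·5 + 1
5 = 5·1 + 0
gcd = 1, so a unique solution mod 1786703 exists.
Back-substitute for the Bézout coefficients:
1 = 21 − 4·5
1 = −4·824 + 157·21
1 = 157·3317 − 632·824
1 = −632·27360 + 5213·3317
1 = 5213·85397 − 16271·27360
1 = −16271·283551 + 54026·85397
1 = 54026·1786703 − 340427·283551
So 283551·(-340427) ≡ 1 (mod 1786703), giving 283551⁻¹ ≡ 1446276.
x ≡ 283551⁻¹·415073 ≡ 1446276·415073 ≡ 1137287 (mod 1786703).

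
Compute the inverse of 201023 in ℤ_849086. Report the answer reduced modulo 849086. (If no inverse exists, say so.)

434205

Run Euclid on (849086, 201023):
849086 = 4·201023 + 44994
201023 = 4·44994 + 21047
44994 = 2·21047 + 2900
21047 = 7·2900 + 747
2900 = 3·747 + 659
747 = 1·659 + 88
659 = 7·88 + 43
88 = 2·43 + 2
43 = 21·2 + 1
2 = 2·1 + 0
Since gcd(201023, 849086) = 1, back-substitute to write 1 as a combination:
1 = 43 − 21·2
1 = −21·88 + 43·43
1 = 43·659 − 322·88
1 = −322·747 + 365·659
1 = 365·2900 − 1417·747
1 = −1417·21047 + 10284·2900
1 = 10284·44994 − 21985·21047
1 = −21985·201023 + 98224·44994
1 = 98224·849086 − 414881·201023
Hence 201023⁻¹ ≡ -414881 ≡ 434205 (mod 849086).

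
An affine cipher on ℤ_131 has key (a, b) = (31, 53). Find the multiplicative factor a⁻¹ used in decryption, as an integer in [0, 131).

Extended Euclidean algorithm:
131 = 4*31 + 7
31 = 4*7 + 3
7 = 2*3 + 1
3 = 3*1 + 0
Since gcd(31, 131) = 1, back-substitute to write 1 as a combination:
1 = 7 − 2·3
1 = −2·31 + 9·7
1 = 9·131 − 38·31
Thus 31·(-38) ≡ 1 (mod 131); reducing, -38 mod 131 = 93.

93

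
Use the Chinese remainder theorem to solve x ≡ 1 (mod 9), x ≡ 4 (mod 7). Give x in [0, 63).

Write x = 1 + 9·k. Then 9·k ≡ 4 − 1 ≡ 3 (mod 7).
Need 9⁻¹ mod 7. Extended Euclid on (7, 2):
7 = 3·2 + 1
2 = 2·1 + 0
Back-substitute:
1 = 7 − 3·2
9⁻¹ ≡ 4 (mod 7), so k ≡ 4·3 ≡ 5 (mod 7).
x = 1 + 9·5 = 46.

46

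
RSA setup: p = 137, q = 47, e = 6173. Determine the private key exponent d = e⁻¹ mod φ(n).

φ(n) = (p−1)(q−1) = 136·46 = 6256.
Need d with 6173·d ≡ 1 (mod 6256). Apply the extended Euclidean algorithm:
6256 = 1·6173 + 83
6173 = 74·83 + 31
83 = 2·31 + 21
31 = 1·21 + 10
21 = 2·10 + 1
10 = 10·1 + 0
Back-substitute:
1 = 21 − 2·10
1 = −2·31 + 3·21
1 = 3·83 − 8·31
1 = −8·6173 + 595·83
1 = 595·6256 − 603·6173
So 6173·(-603) ≡ 1 (mod 6256), hence d ≡ -603 ≡ 5653 (mod 6256).

5653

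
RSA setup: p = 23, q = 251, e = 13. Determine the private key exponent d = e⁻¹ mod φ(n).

φ(n) = (p−1)(q−1) = 22·250 = 5500.
Need d with 13·d ≡ 1 (mod 5500). Apply the extended Euclidean algorithm:
5500 = 423×13 + 1
13 = 13×1 + 0
Back-substitute:
1 = 5500 − 423·13
So 13·(-423) ≡ 1 (mod 5500), hence d ≡ -423 ≡ 5077 (mod 5500).

5077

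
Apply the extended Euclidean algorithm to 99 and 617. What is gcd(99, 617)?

1

Euclidean algorithm:
617 = 6·99 + 23
99 = 4·23 + 7
23 = 3·7 + 2
7 = 3·2 + 1
2 = 2·1 + 0
gcd(99, 617) = 1.
Express as a combination:
1 = 7 − 3·2
1 = −3·23 + 10·7
1 = 10·99 − 43·23
1 = −43·617 + 268·99
So 1 = (-43)·617 + (268)·99.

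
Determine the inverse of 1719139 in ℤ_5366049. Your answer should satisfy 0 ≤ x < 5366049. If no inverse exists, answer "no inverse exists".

Apply the Euclidean algorithm to 5366049 and 1719139:
5366049 = 3·1719139 + 208632
1719139 = 8·208632 + 50083
208632 = 4·50083 + 8300
50083 = 6·8300 + 283
8300 = 29·283 + 93
283 = 3·93 + 4
93 = 23·4 + 1
4 = 4·1 + 0
Since gcd(1719139, 5366049) = 1, back-substitute to write 1 as a combination:
1 = 93 − 23·4
1 = −23·283 + 70·93
1 = 70·8300 − 2053·283
1 = −2053·50083 + 12388·8300
1 = 12388·208632 − 51605·50083
1 = −51605·1719139 + 425228·208632
1 = 425228·5366049 − 1327289·1719139
Thus 1719139·(-1327289) ≡ 1 (mod 5366049); reducing, -1327289 mod 5366049 = 4038760.

4038760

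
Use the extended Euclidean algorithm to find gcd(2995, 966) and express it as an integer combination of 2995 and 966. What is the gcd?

Euclidean algorithm:
2995 = 3·966 + 97
966 = 9·97 + 93
97 = 1·93 + 4
93 = 23·4 + 1
4 = 4·1 + 0
gcd(2995, 966) = 1.
Express as a combination:
1 = 93 − 23·4
1 = −23·97 + 24·93
1 = 24·966 − 239·97
1 = −239·2995 + 741·966
So 1 = (-239)·2995 + (741)·966.

1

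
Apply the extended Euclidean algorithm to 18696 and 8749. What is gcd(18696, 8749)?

1

Apply Euclid's algorithm to 18696 and 8749:
18696 = 2×8749 + 1198
8749 = 7×1198 + 363
1198 = 3×363 + 109
363 = 3×109 + 36
109 = 3×36 + 1
36 = 36×1 + 0
gcd(18696, 8749) = 1.
Back-substituting:
1 = 109 − 3·36
1 = −3·363 + 10·109
1 = 10·1198 − 33·363
1 = −33·8749 + 241·1198
1 = 241·18696 − 515·8749
So 1 = (241)·18696 + (-515)·8749.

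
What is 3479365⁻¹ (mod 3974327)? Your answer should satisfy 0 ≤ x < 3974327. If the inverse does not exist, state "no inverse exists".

Extended Euclidean algorithm:
3974327 = 1×3479365 + 494962
3479365 = 7×494962 + 14631
494962 = 33×14631 + 12139
14631 = 1×12139 + 2492
12139 = 4×2492 + 2171
2492 = 1×2171 + 321
2171 = 6×321 + 245
321 = 1×245 + 76
245 = 3×76 + 17
76 = 4×17 + 8
17 = 2×8 + 1
8 = 8×1 + 0
gcd = 1, so the inverse exists. Back-substitute:
1 = 17 − 2·8
1 = −2·76 + 9·17
1 = 9·245 − 29·76
1 = −29·321 + 38·245
1 = 38·2171 − 257·321
1 = −257·2492 + 295·2171
1 = 295·12139 − 1437·2492
1 = −1437·14631 + 1732·12139
1 = 1732·494962 − 58593·14631
1 = −58593·3479365 + 411883·494962
1 = 411883·3974327 − 470476·3479365
Hence 3479365⁻¹ ≡ -470476 ≡ 3503851 (mod 3974327).

3503851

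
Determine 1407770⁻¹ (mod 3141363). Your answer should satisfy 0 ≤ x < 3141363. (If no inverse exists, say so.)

2202935

Apply the Euclidean algorithm to 3141363 and 1407770:
3141363 = 2·1407770 + 325823
1407770 = 4·325823 + 104478
325823 = 3·104478 + 12389
104478 = 8·12389 + 5366
12389 = 2·5366 + 1657
5366 = 3·1657 + 395
1657 = 4·395 + 77
395 = 5·77 + 10
77 = 7·10 + 7
10 = 1·7 + 3
7 = 2·3 + 1
3 = 3·1 + 0
gcd = 1, so the inverse exists. Back-substitute:
1 = 7 − 2·3
1 = −2·10 + 3·7
1 = 3·77 − 23·10
1 = −23·395 + 118·77
1 = 118·1657 − 495·395
1 = −495·5366 + 1603·1657
1 = 1603·12389 − 3701·5366
1 = −3701·104478 + 31211·12389
1 = 31211·325823 − 97334·104478
1 = −97334·1407770 + 420547·325823
1 = 420547·3141363 − 938428·1407770
Hence 1407770⁻¹ ≡ -938428 ≡ 2202935 (mod 3141363).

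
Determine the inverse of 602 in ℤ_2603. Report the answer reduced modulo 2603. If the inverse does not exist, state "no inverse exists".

Run Euclid on (2603, 602):
2603 = 4·602 + 195
602 = 3·195 + 17
195 = 11·17 + 8
17 = 2·8 + 1
8 = 8·1 + 0
The gcd is 1. Working backward:
1 = 17 − 2·8
1 = −2·195 + 23·17
1 = 23·602 − 71·195
1 = −71·2603 + 307·602
So 602·307 ≡ 1 (mod 2603).

307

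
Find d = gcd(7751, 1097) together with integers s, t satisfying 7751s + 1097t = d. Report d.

Repeated division:
7751 = 7×1097 + 72
1097 = 15×72 + 17
72 = 4×17 + 4
17 = 4×4 + 1
4 = 4×1 + 0
gcd(7751, 1097) = 1.
Back-substituting:
1 = 17 − 4·4
1 = −4·72 + 17·17
1 = 17·1097 − 259·72
1 = −259·7751 + 1830·1097
So 1 = (-259)·7751 + (1830)·1097.

1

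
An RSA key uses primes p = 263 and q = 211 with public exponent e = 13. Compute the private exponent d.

12697

φ(n) = (p−1)(q−1) = 262·210 = 55020.
Need d with 13·d ≡ 1 (mod 55020). Apply the extended Euclidean algorithm:
55020 = 4232·13 + 4
13 = 3·4 + 1
4 = 4·1 + 0
Back-substitute:
1 = 13 − 3·4
1 = −3·55020 + 12697·13
So 13·12697 ≡ 1 (mod 55020), hence d = 12697.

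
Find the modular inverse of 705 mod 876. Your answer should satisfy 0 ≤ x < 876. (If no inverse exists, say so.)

Compute gcd(705, 876):
876 = 1·705 + 171
705 = 4·171 + 21
171 = 8·21 + 3
21 = 7·3 + 0
gcd(705, 876) = 3 ≠ 1, so 705 has no multiplicative inverse modulo 876.

no inverse exists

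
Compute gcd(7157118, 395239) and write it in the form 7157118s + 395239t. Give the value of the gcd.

Repeated division:
7157118 = 18·395239 + 42816
395239 = 9·42816 + 9895
42816 = 4·9895 + 3236
9895 = 3·3236 + 187
3236 = 17·187 + 57
187 = 3·57 + 16
57 = 3·16 + 9
16 = 1·9 + 7
9 = 1·7 + 2
7 = 3·2 + 1
2 = 2·1 + 0
gcd(7157118, 395239) = 1.
Back-substituting:
1 = 7 − 3·2
1 = −3·9 + 4·7
1 = 4·16 − 7·9
1 = −7·57 + 25·16
1 = 25·187 − 82·57
1 = −82·3236 + 1419·187
1 = 1419·9895 − 4339·3236
1 = −4339·42816 + 18775·9895
1 = 18775·395239 − 173314·42816
1 = −173314·7157118 + 3138427·395239
So 1 = (-173314)·7157118 + (3138427)·395239.

1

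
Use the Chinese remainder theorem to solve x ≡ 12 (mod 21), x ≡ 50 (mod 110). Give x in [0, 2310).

Write x = 12 + 21·k. Then 21·k ≡ 50 − 12 ≡ 38 (mod 110).
Need 21⁻¹ mod 110. Extended Euclid on (110, 21):
110 = 5*21 + 5
21 = 4*5 + 1
5 = 5*1 + 0
Back-substitute:
1 = 21 − 4·5
1 = −4·110 + 21·21
21⁻¹ ≡ 21 (mod 110), so k ≡ 21·38 ≡ 28 (mod 110).
x = 12 + 21·28 = 600.

600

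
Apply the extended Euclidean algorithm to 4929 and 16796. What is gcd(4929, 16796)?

Repeated division:
16796 = 3·4929 + 2009
4929 = 2·2009 + 911
2009 = 2·911 + 187
911 = 4·187 + 163
187 = 1·163 + 24
163 = 6·24 + 19
24 = 1·19 + 5
19 = 3·5 + 4
5 = 1·4 + 1
4 = 4·1 + 0
gcd(4929, 16796) = 1.
Express as a combination:
1 = 5 − 4
1 = −19 + 4·5
1 = 4·24 − 5·19
1 = −5·163 + 34·24
1 = 34·187 − 39·163
1 = −39·911 + 190·187
1 = 190·2009 − 419·911
1 = −419·4929 + 1028·2009
1 = 1028·16796 − 3503·4929
So 1 = (1028)·16796 + (-3503)·4929.

1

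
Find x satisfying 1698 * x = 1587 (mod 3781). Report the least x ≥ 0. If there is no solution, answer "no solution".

First find gcd(1698, 3781):
3781 = 2·1698 + 385
1698 = 4·385 + 158
385 = 2·158 + 69
158 = 2·69 + 20
69 = 3·20 + 9
20 = 2·9 + 2
9 = 4·2 + 1
2 = 2·1 + 0
gcd = 1, so a unique solution mod 3781 exists.
Back-substitute for the Bézout coefficients:
1 = 9 − 4·2
1 = −4·20 + 9·9
1 = 9·69 − 31·20
1 = −31·158 + 71·69
1 = 71·385 − 173·158
1 = −173·1698 + 763·385
1 = 763·3781 − 1699·1698
So 1698·(-1699) ≡ 1 (mod 3781), giving 1698⁻¹ ≡ 2082.
x ≡ 1698⁻¹·1587 ≡ 2082·1587 ≡ 3321 (mod 3781).

3321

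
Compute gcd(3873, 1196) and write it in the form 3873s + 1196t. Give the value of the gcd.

Apply Euclid's algorithm to 3873 and 1196:
3873 = 3·1196 + 285
1196 = 4·285 + 56
285 = 5·56 + 5
56 = 11·5 + 1
5 = 5·1 + 0
gcd(3873, 1196) = 1.
Working backward:
1 = 56 − 11·5
1 = −11·285 + 56·56
1 = 56·1196 − 235·285
1 = −235·3873 + 761·1196
So 1 = (-235)·3873 + (761)·1196.

1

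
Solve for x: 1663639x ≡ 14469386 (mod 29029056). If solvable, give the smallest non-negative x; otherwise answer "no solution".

23449478

First find gcd(1663639, 29029056):
29029056 = 17*1663639 + 747193
1663639 = 2*747193 + 169253
747193 = 4*169253 + 70181
169253 = 2*70181 + 28891
70181 = 2*28891 + 12399
28891 = 2*12399 + 4093
12399 = 3*4093 + 120
4093 = 34*120 + 13
120 = 9*13 + 3
13 = 4*3 + 1
3 = 3*1 + 0
gcd = 1, so a unique solution mod 29029056 exists.
Back-substitute for the Bézout coefficients:
1 = 13 − 4·3
1 = −4·120 + 37·13
1 = 37·4093 − 1262·120
1 = −1262·12399 + 3823·4093
1 = 3823·28891 − 8908·12399
1 = −8908·70181 + 21639·28891
1 = 21639·169253 − 52186·70181
1 = −52186·747193 + 230383·169253
1 = 230383·1663639 − 512952·747193
1 = −512952·29029056 + 8950567·1663639
So 1663639·(8950567) ≡ 1 (mod 29029056), giving 1663639⁻¹ ≡ 8950567.
x ≡ 1663639⁻¹·14469386 ≡ 8950567·14469386 ≡ 23449478 (mod 29029056).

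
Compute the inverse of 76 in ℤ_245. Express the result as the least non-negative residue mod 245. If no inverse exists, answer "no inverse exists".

216

Extended Euclidean algorithm:
245 = 3·76 + 17
76 = 4·17 + 8
17 = 2·8 + 1
8 = 8·1 + 0
Since gcd(76, 245) = 1, back-substitute to write 1 as a combination:
1 = 17 − 2·8
1 = −2·76 + 9·17
1 = 9·245 − 29·76
Thus 76·(-29) ≡ 1 (mod 245); reducing, -29 mod 245 = 216.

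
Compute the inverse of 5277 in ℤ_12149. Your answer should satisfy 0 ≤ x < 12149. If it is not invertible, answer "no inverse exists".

Apply the Euclidean algorithm to 12149 and 5277:
12149 = 2*5277 + 1595
5277 = 3*1595 + 492
1595 = 3*492 + 119
492 = 4*119 + 16
119 = 7*16 + 7
16 = 2*7 + 2
7 = 3*2 + 1
2 = 2*1 + 0
gcd = 1, so the inverse exists. Back-substitute:
1 = 7 − 3·2
1 = −3·16 + 7·7
1 = 7·119 − 52·16
1 = −52·492 + 215·119
1 = 215·1595 − 697·492
1 = −697·5277 + 2306·1595
1 = 2306·12149 − 5309·5277
Thus 5277·(-5309) ≡ 1 (mod 12149); reducing, -5309 mod 12149 = 6840.

6840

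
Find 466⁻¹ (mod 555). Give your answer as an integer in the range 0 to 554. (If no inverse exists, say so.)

106

Apply the Euclidean algorithm to 555 and 466:
555 = 1·466 + 89
466 = 5·89 + 21
89 = 4·21 + 5
21 = 4·5 + 1
5 = 5·1 + 0
gcd = 1, so the inverse exists. Back-substitute:
1 = 21 − 4·5
1 = −4·89 + 17·21
1 = 17·466 − 89·89
1 = −89·555 + 106·466
So 466·106 ≡ 1 (mod 555).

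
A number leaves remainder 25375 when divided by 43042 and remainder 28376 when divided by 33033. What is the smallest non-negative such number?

1206492635

Write x = 25375 + 43042·k. Then 43042·k ≡ 28376 − 25375 ≡ 3001 (mod 33033).
Need 43042⁻¹ mod 33033. Extended Euclid on (33033, 10009):
33033 = 3·10009 + 3006
10009 = 3·3006 + 991
3006 = 3·991 + 33
991 = 30·33 + 1
33 = 33·1 + 0
Back-substitute:
1 = 991 − 30·33
1 = −30·3006 + 91·991
1 = 91·10009 − 303·3006
1 = −303·33033 + 1000·10009
43042⁻¹ ≡ 1000 (mod 33033), so k ≡ 1000·3001 ≡ 28030 (mod 33033).
x = 25375 + 43042·28030 = 1206492635.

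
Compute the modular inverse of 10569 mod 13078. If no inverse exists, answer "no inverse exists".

Compute gcd(10569, 13078):
13078 = 1×10569 + 2509
10569 = 4×2509 + 533
2509 = 4×533 + 377
533 = 1×377 + 156
377 = 2×156 + 65
156 = 2×65 + 26
65 = 2×26 + 13
26 = 2×13 + 0
gcd(10569, 13078) = 13 ≠ 1, so 10569 has no multiplicative inverse modulo 13078.

no inverse exists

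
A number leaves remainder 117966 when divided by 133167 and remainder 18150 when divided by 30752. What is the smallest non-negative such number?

Write x = 117966 + 133167·k. Then 133167·k ≡ 18150 − 117966 ≡ 23192 (mod 30752).
Need 133167⁻¹ mod 30752. Extended Euclid on (30752, 10159):
30752 = 3·10159 + 275
10159 = 36·275 + 259
275 = 1·259 + 16
259 = 16·16 + 3
16 = 5·3 + 1
3 = 3·1 + 0
Back-substitute:
1 = 16 − 5·3
1 = −5·259 + 81·16
1 = 81·275 − 86·259
1 = −86·10159 + 3177·275
1 = 3177·30752 − 9617·10159
133167⁻¹ ≡ 21135 (mod 30752), so k ≡ 21135·23192 ≡ 6792 (mod 30752).
x = 117966 + 133167·6792 = 904588230.

904588230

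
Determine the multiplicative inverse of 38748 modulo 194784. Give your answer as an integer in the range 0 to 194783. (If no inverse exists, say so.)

Compute gcd(38748, 194784):
194784 = 5·38748 + 1044
38748 = 37·1044 + 120
1044 = 8·120 + 84
120 = 1·84 + 36
84 = 2·36 + 12
36 = 3·12 + 0
Since gcd = 12 > 1, 38748 is not a unit mod 194784.

no inverse exists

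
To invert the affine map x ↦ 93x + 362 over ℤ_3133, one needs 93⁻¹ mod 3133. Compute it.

2594

Extended Euclidean algorithm:
3133 = 33*93 + 64
93 = 1*64 + 29
64 = 2*29 + 6
29 = 4*6 + 5
6 = 1*5 + 1
5 = 5*1 + 0
Since gcd(93, 3133) = 1, back-substitute to write 1 as a combination:
1 = 6 − 5
1 = −29 + 5·6
1 = 5·64 − 11·29
1 = −11·93 + 16·64
1 = 16·3133 − 539·93
Thus 93·(-539) ≡ 1 (mod 3133); reducing, -539 mod 3133 = 2594.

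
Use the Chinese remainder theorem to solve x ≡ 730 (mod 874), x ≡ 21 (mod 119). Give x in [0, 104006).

Write x = 730 + 874·k. Then 874·k ≡ 21 − 730 ≡ 5 (mod 119).
Need 874⁻¹ mod 119. Extended Euclid on (119, 41):
119 = 2×41 + 37
41 = 1×37 + 4
37 = 9×4 + 1
4 = 4×1 + 0
Back-substitute:
1 = 37 − 9·4
1 = −9·41 + 10·37
1 = 10·119 − 29·41
874⁻¹ ≡ 90 (mod 119), so k ≡ 90·5 ≡ 93 (mod 119).
x = 730 + 874·93 = 82012.

82012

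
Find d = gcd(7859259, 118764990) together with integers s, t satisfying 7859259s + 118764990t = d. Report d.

9

Apply Euclid's algorithm to 118764990 and 7859259:
118764990 = 15·7859259 + 876105
7859259 = 8·876105 + 850419
876105 = 1·850419 + 25686
850419 = 33·25686 + 2781
25686 = 9·2781 + 657
2781 = 4·657 + 153
657 = 4·153 + 45
153 = 3·45 + 18
45 = 2·18 + 9
18 = 2·9 + 0
gcd(7859259, 118764990) = 9.
Back-substituting:
9 = 45 − 2·18
9 = −2·153 + 7·45
9 = 7·657 − 30·153
9 = −30·2781 + 127·657
9 = 127·25686 − 1173·2781
9 = −1173·850419 + 38836·25686
9 = 38836·876105 − 40009·850419
9 = −40009·7859259 + 358908·876105
9 = 358908·118764990 − 5423629·7859259
So 9 = (358908)·118764990 + (-5423629)·7859259.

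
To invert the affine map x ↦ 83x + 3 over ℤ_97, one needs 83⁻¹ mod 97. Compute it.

Apply the Euclidean algorithm to 97 and 83:
97 = 1×83 + 14
83 = 5×14 + 13
14 = 1×13 + 1
13 = 13×1 + 0
The gcd is 1. Working backward:
1 = 14 − 13
1 = −83 + 6·14
1 = 6·97 − 7·83
So 83·(-7) ≡ 1 (mod 97), and -7 ≡ 90 (mod 97).

90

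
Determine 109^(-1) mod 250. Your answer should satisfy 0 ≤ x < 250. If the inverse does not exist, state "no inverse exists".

Extended Euclidean algorithm:
250 = 2·109 + 32
109 = 3·32 + 13
32 = 2·13 + 6
13 = 2·6 + 1
6 = 6·1 + 0
The gcd is 1. Working backward:
1 = 13 − 2·6
1 = −2·32 + 5·13
1 = 5·109 − 17·32
1 = −17·250 + 39·109
So 109·39 ≡ 1 (mod 250).

39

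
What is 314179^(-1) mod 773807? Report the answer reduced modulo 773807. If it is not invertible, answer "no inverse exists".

20275

Run Euclid on (773807, 314179):
773807 = 2*314179 + 145449
314179 = 2*145449 + 23281
145449 = 6*23281 + 5763
23281 = 4*5763 + 229
5763 = 25*229 + 38
229 = 6*38 + 1
38 = 38*1 + 0
The gcd is 1. Working backward:
1 = 229 − 6·38
1 = −6·5763 + 151·229
1 = 151·23281 − 610·5763
1 = −610·145449 + 3811·23281
1 = 3811·314179 − 8232·145449
1 = −8232·773807 + 20275·314179
So 314179·20275 ≡ 1 (mod 773807).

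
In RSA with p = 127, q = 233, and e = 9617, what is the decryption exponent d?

2225

φ(n) = (p−1)(q−1) = 126·232 = 29232.
Need d with 9617·d ≡ 1 (mod 29232). Apply the extended Euclidean algorithm:
29232 = 3×9617 + 381
9617 = 25×381 + 92
381 = 4×92 + 13
92 = 7×13 + 1
13 = 13×1 + 0
Back-substitute:
1 = 92 − 7·13
1 = −7·381 + 29·92
1 = 29·9617 − 732·381
1 = −732·29232 + 2225·9617
So 9617·2225 ≡ 1 (mod 29232), hence d = 2225.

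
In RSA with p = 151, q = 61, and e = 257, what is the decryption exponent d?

5393

φ(n) = (p−1)(q−1) = 150·60 = 9000.
Need d with 257·d ≡ 1 (mod 9000). Apply the extended Euclidean algorithm:
9000 = 35*257 + 5
257 = 51*5 + 2
5 = 2*2 + 1
2 = 2*1 + 0
Back-substitute:
1 = 5 − 2·2
1 = −2·257 + 103·5
1 = 103·9000 − 3607·257
So 257·(-3607) ≡ 1 (mod 9000), hence d ≡ -3607 ≡ 5393 (mod 9000).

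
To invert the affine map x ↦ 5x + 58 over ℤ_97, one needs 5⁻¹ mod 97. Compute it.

Run Euclid on (97, 5):
97 = 19×5 + 2
5 = 2×2 + 1
2 = 2×1 + 0
The gcd is 1. Working backward:
1 = 5 − 2·2
1 = −2·97 + 39·5
So 5·39 ≡ 1 (mod 97).

39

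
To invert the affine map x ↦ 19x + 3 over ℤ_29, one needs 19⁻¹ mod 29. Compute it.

26

Extended Euclidean algorithm:
29 = 1×19 + 10
19 = 1×10 + 9
10 = 1×9 + 1
9 = 9×1 + 0
The gcd is 1. Working backward:
1 = 10 − 9
1 = −19 + 2·10
1 = 2·29 − 3·19
So 19·(-3) ≡ 1 (mod 29), and -3 ≡ 26 (mod 29).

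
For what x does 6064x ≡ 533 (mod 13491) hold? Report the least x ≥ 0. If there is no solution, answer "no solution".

First find gcd(6064, 13491):
13491 = 2·6064 + 1363
6064 = 4·1363 + 612
1363 = 2·612 + 139
612 = 4·139 + 56
139 = 2·56 + 27
56 = 2·27 + 2
27 = 13·2 + 1
2 = 2·1 + 0
gcd = 1, so a unique solution mod 13491 exists.
Back-substitute for the Bézout coefficients:
1 = 27 − 13·2
1 = −13·56 + 27·27
1 = 27·139 − 67·56
1 = −67·612 + 295·139
1 = 295·1363 − 657·612
1 = −657·6064 + 2923·1363
1 = 2923·13491 − 6503·6064
So 6064·(-6503) ≡ 1 (mod 13491), giving 6064⁻¹ ≡ 6988.
x ≡ 6064⁻¹·533 ≡ 6988·533 ≡ 1088 (mod 13491).

1088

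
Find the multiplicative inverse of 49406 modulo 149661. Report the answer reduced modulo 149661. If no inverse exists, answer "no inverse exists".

Apply the Euclidean algorithm to 149661 and 49406:
149661 = 3×49406 + 1443
49406 = 34×1443 + 344
1443 = 4×344 + 67
344 = 5×67 + 9
67 = 7×9 + 4
9 = 2×4 + 1
4 = 4×1 + 0
Since gcd(49406, 149661) = 1, back-substitute to write 1 as a combination:
1 = 9 − 2·4
1 = −2·67 + 15·9
1 = 15·344 − 77·67
1 = −77·1443 + 323·344
1 = 323·49406 − 11059·1443
1 = −11059·149661 + 33500·49406
So 49406·33500 ≡ 1 (mod 149661).

33500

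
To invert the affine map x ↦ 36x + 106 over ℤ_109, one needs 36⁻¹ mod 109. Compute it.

106

Run Euclid on (109, 36):
109 = 3·36 + 1
36 = 36·1 + 0
gcd = 1, so the inverse exists. Back-substitute:
1 = 109 − 3·36
So 36·(-3) ≡ 1 (mod 109), and -3 ≡ 106 (mod 109).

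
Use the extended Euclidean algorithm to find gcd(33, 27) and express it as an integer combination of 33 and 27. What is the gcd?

3

Apply Euclid's algorithm to 33 and 27:
33 = 1·27 + 6
27 = 4·6 + 3
6 = 2·3 + 0
gcd(33, 27) = 3.
Working backward:
3 = 27 − 4·6
3 = −4·33 + 5·27
So 3 = (-4)·33 + (5)·27.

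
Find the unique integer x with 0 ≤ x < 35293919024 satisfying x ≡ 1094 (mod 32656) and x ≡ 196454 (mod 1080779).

Write x = 1094 + 32656·k. Then 32656·k ≡ 196454 − 1094 ≡ 195360 (mod 1080779).
Need 32656⁻¹ mod 1080779. Extended Euclid on (1080779, 32656):
1080779 = 33·32656 + 3131
32656 = 10·3131 + 1346
3131 = 2·1346 + 439
1346 = 3·439 + 29
439 = 15·29 + 4
29 = 7·4 + 1
4 = 4·1 + 0
Back-substitute:
1 = 29 − 7·4
1 = −7·439 + 106·29
1 = 106·1346 − 325·439
1 = −325·3131 + 756·1346
1 = 756·32656 − 7885·3131
1 = −7885·1080779 + 260961·32656
32656⁻¹ ≡ 260961 (mod 1080779), so k ≡ 260961·195360 ≡ 995530 (mod 1080779).
x = 1094 + 32656·995530 = 32510028774.

32510028774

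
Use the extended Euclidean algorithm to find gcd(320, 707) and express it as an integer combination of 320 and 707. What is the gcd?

Apply Euclid's algorithm to 707 and 320:
707 = 2*320 + 67
320 = 4*67 + 52
67 = 1*52 + 15
52 = 3*15 + 7
15 = 2*7 + 1
7 = 7*1 + 0
gcd(320, 707) = 1.
Working backward:
1 = 15 − 2·7
1 = −2·52 + 7·15
1 = 7·67 − 9·52
1 = −9·320 + 43·67
1 = 43·707 − 95·320
So 1 = (43)·707 + (-95)·320.

1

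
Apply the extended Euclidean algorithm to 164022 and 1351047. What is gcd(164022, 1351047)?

3

Euclidean algorithm:
1351047 = 8·164022 + 38871
164022 = 4·38871 + 8538
38871 = 4·8538 + 4719
8538 = 1·4719 + 3819
4719 = 1·3819 + 900
3819 = 4·900 + 219
900 = 4·219 + 24
219 = 9·24 + 3
24 = 8·3 + 0
gcd(164022, 1351047) = 3.
Working backward:
3 = 219 − 9·24
3 = −9·900 + 37·219
3 = 37·3819 − 157·900
3 = −157·4719 + 194·3819
3 = 194·8538 − 351·4719
3 = −351·38871 + 1598·8538
3 = 1598·164022 − 6743·38871
3 = −6743·1351047 + 55542·164022
So 3 = (-6743)·1351047 + (55542)·164022.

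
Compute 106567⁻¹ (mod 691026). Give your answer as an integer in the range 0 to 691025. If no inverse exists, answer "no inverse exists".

392671

Apply the Euclidean algorithm to 691026 and 106567:
691026 = 6×106567 + 51624
106567 = 2×51624 + 3319
51624 = 15×3319 + 1839
3319 = 1×1839 + 1480
1839 = 1×1480 + 359
1480 = 4×359 + 44
359 = 8×44 + 7
44 = 6×7 + 2
7 = 3×2 + 1
2 = 2×1 + 0
Since gcd(106567, 691026) = 1, back-substitute to write 1 as a combination:
1 = 7 − 3·2
1 = −3·44 + 19·7
1 = 19·359 − 155·44
1 = −155·1480 + 639·359
1 = 639·1839 − 794·1480
1 = −794·3319 + 1433·1839
1 = 1433·51624 − 22289·3319
1 = −22289·106567 + 46011·51624
1 = 46011·691026 − 298355·106567
So 106567·(-298355) ≡ 1 (mod 691026), and -298355 ≡ 392671 (mod 691026).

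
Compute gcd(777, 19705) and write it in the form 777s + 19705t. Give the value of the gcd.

Repeated division:
19705 = 25*777 + 280
777 = 2*280 + 217
280 = 1*217 + 63
217 = 3*63 + 28
63 = 2*28 + 7
28 = 4*7 + 0
gcd(777, 19705) = 7.
Back-substituting:
7 = 63 − 2·28
7 = −2·217 + 7·63
7 = 7·280 − 9·217
7 = −9·777 + 25·280
7 = 25·19705 − 634·777
So 7 = (25)·19705 + (-634)·777.

7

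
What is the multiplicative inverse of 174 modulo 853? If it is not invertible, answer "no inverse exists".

201

Run Euclid on (853, 174):
853 = 4*174 + 157
174 = 1*157 + 17
157 = 9*17 + 4
17 = 4*4 + 1
4 = 4*1 + 0
gcd = 1, so the inverse exists. Back-substitute:
1 = 17 − 4·4
1 = −4·157 + 37·17
1 = 37·174 − 41·157
1 = −41·853 + 201·174
So 174·201 ≡ 1 (mod 853).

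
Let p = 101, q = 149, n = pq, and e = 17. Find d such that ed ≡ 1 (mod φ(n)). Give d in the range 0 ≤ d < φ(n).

φ(n) = (p−1)(q−1) = 100·148 = 14800.
Need d with 17·d ≡ 1 (mod 14800). Apply the extended Euclidean algorithm:
14800 = 870·17 + 10
17 = 1·10 + 7
10 = 1·7 + 3
7 = 2·3 + 1
3 = 3·1 + 0
Back-substitute:
1 = 7 − 2·3
1 = −2·10 + 3·7
1 = 3·17 − 5·10
1 = −5·14800 + 4353·17
So 17·4353 ≡ 1 (mod 14800), hence d = 4353.

4353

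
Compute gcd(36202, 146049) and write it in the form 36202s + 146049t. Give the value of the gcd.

Apply Euclid's algorithm to 146049 and 36202:
146049 = 4×36202 + 1241
36202 = 29×1241 + 213
1241 = 5×213 + 176
213 = 1×176 + 37
176 = 4×37 + 28
37 = 1×28 + 9
28 = 3×9 + 1
9 = 9×1 + 0
gcd(36202, 146049) = 1.
Express as a combination:
1 = 28 − 3·9
1 = −3·37 + 4·28
1 = 4·176 − 19·37
1 = −19·213 + 23·176
1 = 23·1241 − 134·213
1 = −134·36202 + 3909·1241
1 = 3909·146049 − 15770·36202
So 1 = (3909)·146049 + (-15770)·36202.

1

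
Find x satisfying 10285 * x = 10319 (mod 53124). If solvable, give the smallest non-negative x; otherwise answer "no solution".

46715

First find gcd(10285, 53124):
53124 = 5·10285 + 1699
10285 = 6·1699 + 91
1699 = 18·91 + 61
91 = 1·61 + 30
61 = 2·30 + 1
30 = 30·1 + 0
gcd = 1, so a unique solution mod 53124 exists.
Back-substitute for the Bézout coefficients:
1 = 61 − 2·30
1 = −2·91 + 3·61
1 = 3·1699 − 56·91
1 = −56·10285 + 339·1699
1 = 339·53124 − 1751·10285
So 10285·(-1751) ≡ 1 (mod 53124), giving 10285⁻¹ ≡ 51373.
x ≡ 10285⁻¹·10319 ≡ 51373·10319 ≡ 46715 (mod 53124).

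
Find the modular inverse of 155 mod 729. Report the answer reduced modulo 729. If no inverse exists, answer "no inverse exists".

428

Run Euclid on (729, 155):
729 = 4*155 + 109
155 = 1*109 + 46
109 = 2*46 + 17
46 = 2*17 + 12
17 = 1*12 + 5
12 = 2*5 + 2
5 = 2*2 + 1
2 = 2*1 + 0
The gcd is 1. Working backward:
1 = 5 − 2·2
1 = −2·12 + 5·5
1 = 5·17 − 7·12
1 = −7·46 + 19·17
1 = 19·109 − 45·46
1 = −45·155 + 64·109
1 = 64·729 − 301·155
So 155·(-301) ≡ 1 (mod 729), and -301 ≡ 428 (mod 729).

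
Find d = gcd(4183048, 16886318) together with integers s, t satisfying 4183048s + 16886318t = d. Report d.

Repeated division:
16886318 = 4*4183048 + 154126
4183048 = 27*154126 + 21646
154126 = 7*21646 + 2604
21646 = 8*2604 + 814
2604 = 3*814 + 162
814 = 5*162 + 4
162 = 40*4 + 2
4 = 2*2 + 0
gcd(4183048, 16886318) = 2.
Express as a combination:
2 = 162 − 40·4
2 = −40·814 + 201·162
2 = 201·2604 − 643·814
2 = −643·21646 + 5345·2604
2 = 5345·154126 − 38058·21646
2 = −38058·4183048 + 1032911·154126
2 = 1032911·16886318 − 4169702·4183048
So 2 = (1032911)·16886318 + (-4169702)·4183048.

2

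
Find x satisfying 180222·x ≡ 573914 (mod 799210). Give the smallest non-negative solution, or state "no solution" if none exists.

190717

First find gcd(180222, 799210):
799210 = 4·180222 + 78322
180222 = 2·78322 + 23578
78322 = 3·23578 + 7588
23578 = 3·7588 + 814
7588 = 9·814 + 262
814 = 3·262 + 28
262 = 9·28 + 10
28 = 2·10 + 8
10 = 1·8 + 2
8 = 4·2 + 0
gcd = 2 and 2 | 573914, so solutions exist. Divide through by 2: 90111x ≡ 286957 (mod 399605).
Now find 90111⁻¹ mod 399605:
399605 = 4*90111 + 39161
90111 = 2*39161 + 11789
39161 = 3*11789 + 3794
11789 = 3*3794 + 407
3794 = 9*407 + 131
407 = 3*131 + 14
131 = 9*14 + 5
14 = 2*5 + 4
5 = 1*4 + 1
4 = 4*1 + 0
Back-substitute:
1 = 5 − 4
1 = −14 + 3·5
1 = 3·131 − 28·14
1 = −28·407 + 87·131
1 = 87·3794 − 811·407
1 = −811·11789 + 2520·3794
1 = 2520·39161 − 8371·11789
1 = −8371·90111 + 19262·39161
1 = 19262·399605 − 85419·90111
So 90111·(-85419) ≡ 1 (mod 399605), i.e. 90111⁻¹ ≡ 314186.
Then x ≡ 314186·286957 ≡ 190717 (mod 399605); the smallest non-negative solution is x = 190717.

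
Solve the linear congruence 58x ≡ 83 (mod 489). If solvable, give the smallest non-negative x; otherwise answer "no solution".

482

First find gcd(58, 489):
489 = 8·58 + 25
58 = 2·25 + 8
25 = 3·8 + 1
8 = 8·1 + 0
gcd = 1, so a unique solution mod 489 exists.
Back-substitute for the Bézout coefficients:
1 = 25 − 3·8
1 = −3·58 + 7·25
1 = 7·489 − 59·58
So 58·(-59) ≡ 1 (mod 489), giving 58⁻¹ ≡ 430.
x ≡ 58⁻¹·83 ≡ 430·83 ≡ 482 (mod 489).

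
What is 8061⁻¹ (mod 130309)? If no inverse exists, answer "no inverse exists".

Run Euclid on (130309, 8061):
130309 = 16×8061 + 1333
8061 = 6×1333 + 63
1333 = 21×63 + 10
63 = 6×10 + 3
10 = 3×3 + 1
3 = 3×1 + 0
gcd = 1, so the inverse exists. Back-substitute:
1 = 10 − 3·3
1 = −3·63 + 19·10
1 = 19·1333 − 402·63
1 = −402·8061 + 2431·1333
1 = 2431·130309 − 39298·8061
So 8061·(-39298) ≡ 1 (mod 130309), and -39298 ≡ 91011 (mod 130309).

91011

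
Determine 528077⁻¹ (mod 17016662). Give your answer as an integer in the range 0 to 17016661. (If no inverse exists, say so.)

4017699

Run Euclid on (17016662, 528077):
17016662 = 32·528077 + 118198
528077 = 4·118198 + 55285
118198 = 2·55285 + 7628
55285 = 7·7628 + 1889
7628 = 4·1889 + 72
1889 = 26·72 + 17
72 = 4·17 + 4
17 = 4·4 + 1
4 = 4·1 + 0
Since gcd(528077, 17016662) = 1, back-substitute to write 1 as a combination:
1 = 17 − 4·4
1 = −4·72 + 17·17
1 = 17·1889 − 446·72
1 = −446·7628 + 1801·1889
1 = 1801·55285 − 13053·7628
1 = −13053·118198 + 27907·55285
1 = 27907·528077 − 124681·118198
1 = −124681·17016662 + 4017699·528077
So 528077·4017699 ≡ 1 (mod 17016662).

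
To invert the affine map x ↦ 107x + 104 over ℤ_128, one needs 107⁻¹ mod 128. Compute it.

67

gcd(128, 107) by repeated division:
128 = 1×107 + 21
107 = 5×21 + 2
21 = 10×2 + 1
2 = 2×1 + 0
The gcd is 1. Working backward:
1 = 21 − 10·2
1 = −10·107 + 51·21
1 = 51·128 − 61·107
Hence 107⁻¹ ≡ -61 ≡ 67 (mod 128).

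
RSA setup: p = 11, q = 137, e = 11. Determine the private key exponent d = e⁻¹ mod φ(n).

371

φ(n) = (p−1)(q−1) = 10·136 = 1360.
Need d with 11·d ≡ 1 (mod 1360). Apply the extended Euclidean algorithm:
1360 = 123·11 + 7
11 = 1·7 + 4
7 = 1·4 + 3
4 = 1·3 + 1
3 = 3·1 + 0
Back-substitute:
1 = 4 − 3
1 = −7 + 2·4
1 = 2·11 − 3·7
1 = −3·1360 + 371·11
So 11·371 ≡ 1 (mod 1360), hence d = 371.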